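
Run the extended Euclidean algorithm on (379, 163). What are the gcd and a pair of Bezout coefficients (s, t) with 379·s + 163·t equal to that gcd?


Euclidean algorithm on (379, 163) — divide until remainder is 0:
  379 = 2 · 163 + 53
  163 = 3 · 53 + 4
  53 = 13 · 4 + 1
  4 = 4 · 1 + 0
gcd(379, 163) = 1.
Track Bezout coefficients alongside the remainders: start with r₀ = 379 = a·1 + b·0 (s = 1, t = 0) and r₁ = 163 = a·0 + b·1 (s = 0, t = 1); each new remainder r_{k+1} = r_{k-1} − q_k·r_k inherits s_{k+1} = s_{k-1} − q_k·s_k, t_{k+1} = t_{k-1} − q_k·t_k, so r_k = a·s_k + b·t_k at every step:
  q = 2: r = 53, s = 1 − 2·0 = 1, t = 0 − 2·1 = -2  (check: 379·1 + 163·(-2) = 53)
  q = 3: r = 4, s = 0 − 3·1 = -3, t = 1 − 3·(-2) = 7  (check: 379·(-3) + 163·7 = 4)
  q = 13: r = 1, s = 1 − 13·(-3) = 40, t = -2 − 13·7 = -93  (check: 379·40 + 163·(-93) = 1)
The row with r = 1 (the gcd) gives the Bezout coefficients s = 40, t = -93.
Result: 379 · (40) + 163 · (-93) = 1.

gcd(379, 163) = 1; s = 40, t = -93 (check: 379·40 + 163·(-93) = 1).


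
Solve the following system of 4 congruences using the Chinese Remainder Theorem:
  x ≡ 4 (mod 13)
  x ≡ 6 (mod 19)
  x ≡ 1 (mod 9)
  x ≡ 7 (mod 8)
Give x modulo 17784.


Product of moduli M = 13 · 19 · 9 · 8 = 17784.
Merge one congruence at a time:
  Start: x ≡ 4 (mod 13).
  Combine with x ≡ 6 (mod 19); new modulus lcm = 247.
    Write x = 4 + 13·t and substitute into x ≡ 6 (mod 19): 13·t ≡ 6 − 4 = 2 (mod 19).
    The inverse of 13 mod 19 is 3 (since 13·3 = 39 = 2·19 + 1), so t ≡ 3·2 = 6 ≡ 6 (mod 19).
    Then x = 4 + 13·6 = 82, valid modulo lcm(13, 19) = 247: x ≡ 82 (mod 247).
  Combine with x ≡ 1 (mod 9); new modulus lcm = 2223.
    Write x = 82 + 247·t and substitute into x ≡ 1 (mod 9): 247·t ≡ 1 − 82 = -81 (mod 9).
    Reduce coefficients mod 9: 4·t ≡ 0 (mod 9).
    The inverse of 4 mod 9 is 7 (since 4·7 = 28 = 3·9 + 1), so t ≡ 7·0 = 0 ≡ 0 (mod 9).
    Then x = 82 + 247·0 = 82, valid modulo lcm(247, 9) = 2223: x ≡ 82 (mod 2223).
  Combine with x ≡ 7 (mod 8); new modulus lcm = 17784.
    Write x = 82 + 2223·t and substitute into x ≡ 7 (mod 8): 2223·t ≡ 7 − 82 = -75 (mod 8).
    Reduce coefficients mod 8: 7·t ≡ 5 (mod 8).
    The inverse of 7 mod 8 is 7 (since 7·7 = 49 = 6·8 + 1), so t ≡ 7·5 = 35 ≡ 3 (mod 8).
    Then x = 82 + 2223·3 = 6751, valid modulo lcm(2223, 8) = 17784: x ≡ 6751 (mod 17784).
Verify against each original: 6751 mod 13 = 4, 6751 mod 19 = 6, 6751 mod 9 = 1, 6751 mod 8 = 7.

x ≡ 6751 (mod 17784).


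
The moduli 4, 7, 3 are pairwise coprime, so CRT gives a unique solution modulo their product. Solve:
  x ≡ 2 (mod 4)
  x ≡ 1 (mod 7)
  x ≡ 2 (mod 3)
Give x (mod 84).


Moduli 4, 7, 3 are pairwise coprime; by CRT there is a unique solution modulo M = 4 · 7 · 3 = 84.
Solve pairwise, accumulating the modulus:
  Start with x ≡ 2 (mod 4).
  Combine with x ≡ 1 (mod 7): since gcd(4, 7) = 1, we get a unique residue mod 28.
    Write x = 2 + 4·t and substitute into x ≡ 1 (mod 7): 4·t ≡ 1 − 2 = -1 (mod 7).
    Reduce coefficients mod 7: 4·t ≡ 6 (mod 7).
    The inverse of 4 mod 7 is 2 (since 4·2 = 8 = 1·7 + 1), so t ≡ 2·6 = 12 ≡ 5 (mod 7).
    Then x = 2 + 4·5 = 22, valid modulo lcm(4, 7) = 28: x ≡ 22 (mod 28).
  Combine with x ≡ 2 (mod 3): since gcd(28, 3) = 1, we get a unique residue mod 84.
    Write x = 22 + 28·t and substitute into x ≡ 2 (mod 3): 28·t ≡ 2 − 22 = -20 (mod 3).
    Reduce coefficients mod 3: 1·t ≡ 1 (mod 3).
    So t ≡ 1 (mod 3).
    Then x = 22 + 28·1 = 50, valid modulo lcm(28, 3) = 84: x ≡ 50 (mod 84).
Verify: 50 mod 4 = 2 ✓, 50 mod 7 = 1 ✓, 50 mod 3 = 2 ✓.

x ≡ 50 (mod 84).


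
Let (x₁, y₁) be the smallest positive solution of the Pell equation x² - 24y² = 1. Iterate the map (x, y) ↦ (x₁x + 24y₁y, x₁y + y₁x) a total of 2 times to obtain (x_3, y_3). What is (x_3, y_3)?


Step 1: Find the fundamental solution (x₁, y₁) of x² - 24y² = 1.
  Expand √24 as a continued fraction. a₀ = ⌊√24⌋ = 4; iterate m_{k+1} = d_k·a_k − m_k, d_{k+1} = (24 − m_{k+1}²)/d_k, a_{k+1} = ⌊(a₀ + m_{k+1})/d_{k+1}⌋ (starting m₀ = 0, d₀ = 1), with convergents p_k = a_k·p_{k-1} + p_{k-2}, q_k = a_k·q_{k-1} + q_{k-2} (p₋₁ = 1, q₋₁ = 0):
  k = 0: a₀ = 4; p₀/q₀ = 4/1; p₀² − 24·q₀² = 16 − 24 = -8.
  k = 1: m = 4, d = 8, a = ⌊(4 + 4)/8⌋ = 1; p/q = (1·4 + 1)/(1·1 + 0) = 5/1; p² − 24·q² = 25 − 24 = 1.
  The first convergent with p² − 24·q² = 1 gives the fundamental solution (x₁, y₁) = (5, 1).
Step 2: Apply the recurrence (x_{n+1}, y_{n+1}) = (x₁x_n + 24y₁y_n, x₁y_n + y₁x_n) repeatedly.
  From (x_1, y_1) = (5, 1): x_2 = 5·5 + 24·1·1 = 49; y_2 = 5·1 + 1·5 = 10.
  From (x_2, y_2) = (49, 10): x_3 = 5·49 + 24·1·10 = 485; y_3 = 5·10 + 1·49 = 99.
Step 3: Verify x_3² - 24·y_3² = 235225 - 235224 = 1 (should be 1). ✓

(x_1, y_1) = (5, 1); (x_3, y_3) = (485, 99).


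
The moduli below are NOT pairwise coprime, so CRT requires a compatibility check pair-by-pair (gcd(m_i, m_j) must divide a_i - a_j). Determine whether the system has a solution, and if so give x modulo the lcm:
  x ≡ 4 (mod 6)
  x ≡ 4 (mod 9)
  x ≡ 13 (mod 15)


Moduli 6, 9, 15 are not pairwise coprime, so CRT works modulo lcm(m_i) when all pairwise compatibility conditions hold.
Pairwise compatibility: gcd(m_i, m_j) must divide a_i - a_j for every pair.
Merge one congruence at a time:
  Start: x ≡ 4 (mod 6).
  Combine with x ≡ 4 (mod 9): gcd(6, 9) = 3; 4 - 4 = 0, which IS divisible by 3, so compatible.
    Write x = 4 + 6·t and substitute into x ≡ 4 (mod 9): 6·t ≡ 4 − 4 = 0 (mod 9).
    Divide the congruence (and modulus) by g = 3: 2·t ≡ 0 (mod 3).
    The inverse of 2 mod 3 is 2 (since 2·2 = 4 = 1·3 + 1), so t ≡ 2·0 = 0 ≡ 0 (mod 3).
    Then x = 4 + 6·0 = 4, valid modulo lcm(6, 9) = 18: x ≡ 4 (mod 18).
  Combine with x ≡ 13 (mod 15): gcd(18, 15) = 3; 13 - 4 = 9, which IS divisible by 3, so compatible.
    Write x = 4 + 18·t and substitute into x ≡ 13 (mod 15): 18·t ≡ 13 − 4 = 9 (mod 15).
    Divide the congruence (and modulus) by g = 3: 6·t ≡ 3 (mod 5).
    Reduce coefficients mod 5: 1·t ≡ 3 (mod 5).
    So t ≡ 3 (mod 5).
    Then x = 4 + 18·3 = 58, valid modulo lcm(18, 15) = 90: x ≡ 58 (mod 90).
Verify: 58 mod 6 = 4, 58 mod 9 = 4, 58 mod 15 = 13.

x ≡ 58 (mod 90).


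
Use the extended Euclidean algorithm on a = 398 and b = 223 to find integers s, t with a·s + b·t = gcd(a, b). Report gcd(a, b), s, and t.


Euclidean algorithm on (398, 223) — divide until remainder is 0:
  398 = 1 · 223 + 175
  223 = 1 · 175 + 48
  175 = 3 · 48 + 31
  48 = 1 · 31 + 17
  31 = 1 · 17 + 14
  17 = 1 · 14 + 3
  14 = 4 · 3 + 2
  3 = 1 · 2 + 1
  2 = 2 · 1 + 0
gcd(398, 223) = 1.
Track Bezout coefficients alongside the remainders: start with r₀ = 398 = a·1 + b·0 (s = 1, t = 0) and r₁ = 223 = a·0 + b·1 (s = 0, t = 1); each new remainder r_{k+1} = r_{k-1} − q_k·r_k inherits s_{k+1} = s_{k-1} − q_k·s_k, t_{k+1} = t_{k-1} − q_k·t_k, so r_k = a·s_k + b·t_k at every step:
  q = 1: r = 175, s = 1 − 1·0 = 1, t = 0 − 1·1 = -1  (check: 398·1 + 223·(-1) = 175)
  q = 1: r = 48, s = 0 − 1·1 = -1, t = 1 − 1·(-1) = 2  (check: 398·(-1) + 223·2 = 48)
  q = 3: r = 31, s = 1 − 3·(-1) = 4, t = -1 − 3·2 = -7  (check: 398·4 + 223·(-7) = 31)
  q = 1: r = 17, s = -1 − 1·4 = -5, t = 2 − 1·(-7) = 9  (check: 398·(-5) + 223·9 = 17)
  q = 1: r = 14, s = 4 − 1·(-5) = 9, t = -7 − 1·9 = -16  (check: 398·9 + 223·(-16) = 14)
  q = 1: r = 3, s = -5 − 1·9 = -14, t = 9 − 1·(-16) = 25  (check: 398·(-14) + 223·25 = 3)
  q = 4: r = 2, s = 9 − 4·(-14) = 65, t = -16 − 4·25 = -116  (check: 398·65 + 223·(-116) = 2)
  q = 1: r = 1, s = -14 − 1·65 = -79, t = 25 − 1·(-116) = 141  (check: 398·(-79) + 223·141 = 1)
The row with r = 1 (the gcd) gives the Bezout coefficients s = -79, t = 141.
Result: 398 · (-79) + 223 · (141) = 1.

gcd(398, 223) = 1; s = -79, t = 141 (check: 398·(-79) + 223·141 = 1).


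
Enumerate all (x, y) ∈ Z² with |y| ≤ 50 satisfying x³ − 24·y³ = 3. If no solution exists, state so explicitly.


The equation is x³ - 24y³ = 3. For fixed y, x³ = 24·y³ + 3, so a solution requires the RHS to be a perfect cube.
Strategy: iterate y from -50 to 50, compute RHS = 24·y³ + 3, and check whether it is a (positive or negative) perfect cube.
Check small values of y:
  y = 0: RHS = 3 is not a perfect cube.
  y = 1: RHS = 27 = (3)³ ⇒ x = 3 works.
  y = -1: RHS = -21 is not a perfect cube.
  y = 2: RHS = 195 is not a perfect cube.
  y = -2: RHS = -189 is not a perfect cube.
  y = 3: RHS = 651 is not a perfect cube.
  y = -3: RHS = -645 is not a perfect cube.
Continuing the search up to |y| = 50 finds no further solutions beyond those listed.
Collected solutions: (3, 1).

Solutions (with |y| ≤ 50): (3, 1).


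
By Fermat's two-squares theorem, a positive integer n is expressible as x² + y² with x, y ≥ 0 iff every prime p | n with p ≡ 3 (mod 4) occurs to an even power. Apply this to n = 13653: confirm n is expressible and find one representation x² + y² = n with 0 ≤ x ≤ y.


Step 1: Factor n = 13653 = 3^2 · 37 · 41.
Step 2: Check the mod-4 condition on each prime factor: 3 ≡ 3 (mod 4), exponent 2 (must be even); 37 ≡ 1 (mod 4), exponent 1; 41 ≡ 1 (mod 4), exponent 1.
All primes ≡ 3 (mod 4) appear to even exponent (or don't appear), so by the two-squares theorem n IS expressible as a sum of two squares.
Step 3: Build a representation. Group n = k² · m with k = 3 and m = 37 · 41 = 1517 (a product of primes ≡ 1 (mod 4)); a representation of m scales to one of n via (k·x)² + (k·y)² = k²(x² + y²). Each prime p ≡ 1 (mod 4) is itself a sum of two squares; find a² by testing p − a² for a perfect square:
  37: 37 − 1² = 36 = 6² ⇒ 37 = 1² + 6².
  41: 41 − 1² = 40, 41 − 2² = 37, 41 − 3² = 32, 41 − 4² = 25 = 5² ⇒ 41 = 4² + 5².
  Combine using the Brahmagupta–Fibonacci identity (a² + b²)(c² + d²) = (ac − bd)² + (ad + bc)² = (ac + bd)² + (ad − bc)²:
  37 · 41 = 1517: from (1² + 6²)(4² + 5²), take (1·4 − 6·5, 1·5 + 6·4) = (4 − 30, 5 + 24) = (-26, 29); dropping signs (only squares matter) gives (26, 29); check 26² + 29² = 676 + 841 = 1517 ✓.
  Scale by k = 3: (3·26, 3·29) = (78, 87).
Step 4: Order so x ≤ y and verify: 78² + 87² = 6084 + 7569 = 13653 = n. ✓

n = 13653 = 78² + 87² (one valid representation with x ≤ y).


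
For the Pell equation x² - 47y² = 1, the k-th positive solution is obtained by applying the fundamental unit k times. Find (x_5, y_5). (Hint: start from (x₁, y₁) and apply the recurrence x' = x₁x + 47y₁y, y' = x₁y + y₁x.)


Step 1: Find the fundamental solution (x₁, y₁) of x² - 47y² = 1.
  Expand √47 as a continued fraction. a₀ = ⌊√47⌋ = 6; iterate m_{k+1} = d_k·a_k − m_k, d_{k+1} = (47 − m_{k+1}²)/d_k, a_{k+1} = ⌊(a₀ + m_{k+1})/d_{k+1}⌋ (starting m₀ = 0, d₀ = 1), with convergents p_k = a_k·p_{k-1} + p_{k-2}, q_k = a_k·q_{k-1} + q_{k-2} (p₋₁ = 1, q₋₁ = 0):
  k = 0: a₀ = 6; p₀/q₀ = 6/1; p₀² − 47·q₀² = 36 − 47 = -11.
  k = 1: m = 6, d = 11, a = ⌊(6 + 6)/11⌋ = 1; p/q = (1·6 + 1)/(1·1 + 0) = 7/1; p² − 47·q² = 49 − 47 = 2.
  k = 2: m = 5, d = 2, a = ⌊(6 + 5)/2⌋ = 5; p/q = (5·7 + 6)/(5·1 + 1) = 41/6; p² − 47·q² = 1681 − 1692 = -11.
  k = 3: m = 5, d = 11, a = ⌊(6 + 5)/11⌋ = 1; p/q = (1·41 + 7)/(1·6 + 1) = 48/7; p² − 47·q² = 2304 − 2303 = 1.
  The first convergent with p² − 47·q² = 1 gives the fundamental solution (x₁, y₁) = (48, 7).
Step 2: Apply the recurrence (x_{n+1}, y_{n+1}) = (x₁x_n + 47y₁y_n, x₁y_n + y₁x_n) repeatedly.
  From (x_1, y_1) = (48, 7): x_2 = 48·48 + 47·7·7 = 4607; y_2 = 48·7 + 7·48 = 672.
  From (x_2, y_2) = (4607, 672): x_3 = 48·4607 + 47·7·672 = 442224; y_3 = 48·672 + 7·4607 = 64505.
  From (x_3, y_3) = (442224, 64505): x_4 = 48·442224 + 47·7·64505 = 42448897; y_4 = 48·64505 + 7·442224 = 6191808.
  From (x_4, y_4) = (42448897, 6191808): x_5 = 48·42448897 + 47·7·6191808 = 4074651888; y_5 = 48·6191808 + 7·42448897 = 594349063.
Step 3: Verify x_5² - 47·y_5² = 16602788008381964544 - 16602788008381964543 = 1 (should be 1). ✓

(x_1, y_1) = (48, 7); (x_5, y_5) = (4074651888, 594349063).


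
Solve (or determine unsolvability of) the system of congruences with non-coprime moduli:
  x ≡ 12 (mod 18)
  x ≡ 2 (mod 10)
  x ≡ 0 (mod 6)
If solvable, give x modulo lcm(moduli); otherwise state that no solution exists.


Moduli 18, 10, 6 are not pairwise coprime, so CRT works modulo lcm(m_i) when all pairwise compatibility conditions hold.
Pairwise compatibility: gcd(m_i, m_j) must divide a_i - a_j for every pair.
Merge one congruence at a time:
  Start: x ≡ 12 (mod 18).
  Combine with x ≡ 2 (mod 10): gcd(18, 10) = 2; 2 - 12 = -10, which IS divisible by 2, so compatible.
    Write x = 12 + 18·t and substitute into x ≡ 2 (mod 10): 18·t ≡ 2 − 12 = -10 (mod 10).
    Divide the congruence (and modulus) by g = 2: 9·t ≡ -5 (mod 5).
    Reduce coefficients mod 5: 4·t ≡ 0 (mod 5).
    The inverse of 4 mod 5 is 4 (since 4·4 = 16 = 3·5 + 1), so t ≡ 4·0 = 0 ≡ 0 (mod 5).
    Then x = 12 + 18·0 = 12, valid modulo lcm(18, 10) = 90: x ≡ 12 (mod 90).
  Combine with x ≡ 0 (mod 6): gcd(90, 6) = 6; 0 - 12 = -12, which IS divisible by 6, so compatible.
    Write x = 12 + 90·t and substitute into x ≡ 0 (mod 6): 90·t ≡ 0 − 12 = -12 (mod 6).
    Divide the congruence (and modulus) by g = 6: 15·t ≡ -2 (mod 1).
    Modulo 1 every t works; take t = 0.
    Then x = 12 + 90·0 = 12, valid modulo lcm(90, 6) = 90: x ≡ 12 (mod 90).
Verify: 12 mod 18 = 12, 12 mod 10 = 2, 12 mod 6 = 0.

x ≡ 12 (mod 90).


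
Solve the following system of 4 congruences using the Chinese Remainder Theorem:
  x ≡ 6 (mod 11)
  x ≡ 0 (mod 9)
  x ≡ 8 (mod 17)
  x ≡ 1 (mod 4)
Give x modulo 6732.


Product of moduli M = 11 · 9 · 17 · 4 = 6732.
Merge one congruence at a time:
  Start: x ≡ 6 (mod 11).
  Combine with x ≡ 0 (mod 9); new modulus lcm = 99.
    Write x = 6 + 11·t and substitute into x ≡ 0 (mod 9): 11·t ≡ 0 − 6 = -6 (mod 9).
    Reduce coefficients mod 9: 2·t ≡ 3 (mod 9).
    The inverse of 2 mod 9 is 5 (since 2·5 = 10 = 1·9 + 1), so t ≡ 5·3 = 15 ≡ 6 (mod 9).
    Then x = 6 + 11·6 = 72, valid modulo lcm(11, 9) = 99: x ≡ 72 (mod 99).
  Combine with x ≡ 8 (mod 17); new modulus lcm = 1683.
    Write x = 72 + 99·t and substitute into x ≡ 8 (mod 17): 99·t ≡ 8 − 72 = -64 (mod 17).
    Reduce coefficients mod 17: 14·t ≡ 4 (mod 17).
    The inverse of 14 mod 17 is 11 (since 14·11 = 154 = 9·17 + 1), so t ≡ 11·4 = 44 ≡ 10 (mod 17).
    Then x = 72 + 99·10 = 1062, valid modulo lcm(99, 17) = 1683: x ≡ 1062 (mod 1683).
  Combine with x ≡ 1 (mod 4); new modulus lcm = 6732.
    Write x = 1062 + 1683·t and substitute into x ≡ 1 (mod 4): 1683·t ≡ 1 − 1062 = -1061 (mod 4).
    Reduce coefficients mod 4: 3·t ≡ 3 (mod 4).
    The inverse of 3 mod 4 is 3 (since 3·3 = 9 = 2·4 + 1), so t ≡ 3·3 = 9 ≡ 1 (mod 4).
    Then x = 1062 + 1683·1 = 2745, valid modulo lcm(1683, 4) = 6732: x ≡ 2745 (mod 6732).
Verify against each original: 2745 mod 11 = 6, 2745 mod 9 = 0, 2745 mod 17 = 8, 2745 mod 4 = 1.

x ≡ 2745 (mod 6732).


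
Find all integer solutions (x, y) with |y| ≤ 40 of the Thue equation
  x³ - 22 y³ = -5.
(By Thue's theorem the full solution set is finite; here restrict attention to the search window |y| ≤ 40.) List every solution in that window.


The equation is x³ - 22y³ = -5. For fixed y, x³ = 22·y³ − 5, so a solution requires the RHS to be a perfect cube.
Strategy: iterate y from -40 to 40, compute RHS = 22·y³ − 5, and check whether it is a (positive or negative) perfect cube.
Check small values of y:
  y = 0: RHS = -5 is not a perfect cube.
  y = 1: RHS = 17 is not a perfect cube.
  y = -1: RHS = -27 = (-3)³ ⇒ x = -3 works.
  y = 2: RHS = 171 is not a perfect cube.
  y = -2: RHS = -181 is not a perfect cube.
  y = 3: RHS = 589 is not a perfect cube.
  y = -3: RHS = -599 is not a perfect cube.
Continuing the search up to |y| = 40 finds no further solutions beyond those listed.
Collected solutions: (-3, -1).

Solutions (with |y| ≤ 40): (-3, -1).


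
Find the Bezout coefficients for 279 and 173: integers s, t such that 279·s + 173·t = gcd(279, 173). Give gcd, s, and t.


Euclidean algorithm on (279, 173) — divide until remainder is 0:
  279 = 1 · 173 + 106
  173 = 1 · 106 + 67
  106 = 1 · 67 + 39
  67 = 1 · 39 + 28
  39 = 1 · 28 + 11
  28 = 2 · 11 + 6
  11 = 1 · 6 + 5
  6 = 1 · 5 + 1
  5 = 5 · 1 + 0
gcd(279, 173) = 1.
Track Bezout coefficients alongside the remainders: start with r₀ = 279 = a·1 + b·0 (s = 1, t = 0) and r₁ = 173 = a·0 + b·1 (s = 0, t = 1); each new remainder r_{k+1} = r_{k-1} − q_k·r_k inherits s_{k+1} = s_{k-1} − q_k·s_k, t_{k+1} = t_{k-1} − q_k·t_k, so r_k = a·s_k + b·t_k at every step:
  q = 1: r = 106, s = 1 − 1·0 = 1, t = 0 − 1·1 = -1  (check: 279·1 + 173·(-1) = 106)
  q = 1: r = 67, s = 0 − 1·1 = -1, t = 1 − 1·(-1) = 2  (check: 279·(-1) + 173·2 = 67)
  q = 1: r = 39, s = 1 − 1·(-1) = 2, t = -1 − 1·2 = -3  (check: 279·2 + 173·(-3) = 39)
  q = 1: r = 28, s = -1 − 1·2 = -3, t = 2 − 1·(-3) = 5  (check: 279·(-3) + 173·5 = 28)
  q = 1: r = 11, s = 2 − 1·(-3) = 5, t = -3 − 1·5 = -8  (check: 279·5 + 173·(-8) = 11)
  q = 2: r = 6, s = -3 − 2·5 = -13, t = 5 − 2·(-8) = 21  (check: 279·(-13) + 173·21 = 6)
  q = 1: r = 5, s = 5 − 1·(-13) = 18, t = -8 − 1·21 = -29  (check: 279·18 + 173·(-29) = 5)
  q = 1: r = 1, s = -13 − 1·18 = -31, t = 21 − 1·(-29) = 50  (check: 279·(-31) + 173·50 = 1)
The row with r = 1 (the gcd) gives the Bezout coefficients s = -31, t = 50.
Result: 279 · (-31) + 173 · (50) = 1.

gcd(279, 173) = 1; s = -31, t = 50 (check: 279·(-31) + 173·50 = 1).


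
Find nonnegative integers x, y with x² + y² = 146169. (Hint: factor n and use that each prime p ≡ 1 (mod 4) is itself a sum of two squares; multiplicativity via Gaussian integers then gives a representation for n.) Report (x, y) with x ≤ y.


Step 1: Factor n = 146169 = 3^2 · 109 · 149.
Step 2: Check the mod-4 condition on each prime factor: 3 ≡ 3 (mod 4), exponent 2 (must be even); 109 ≡ 1 (mod 4), exponent 1; 149 ≡ 1 (mod 4), exponent 1.
All primes ≡ 3 (mod 4) appear to even exponent (or don't appear), so by the two-squares theorem n IS expressible as a sum of two squares.
Step 3: Build a representation. Group n = k² · m with k = 3 and m = 109 · 149 = 16241 (a product of primes ≡ 1 (mod 4)); a representation of m scales to one of n via (k·x)² + (k·y)² = k²(x² + y²). Each prime p ≡ 1 (mod 4) is itself a sum of two squares; find a² by testing p − a² for a perfect square:
  109: 109 − 1² = 108, 109 − 2² = 105, 109 − 3² = 100 = 10² ⇒ 109 = 3² + 10².
  149: 149 − 1² = 148, 149 − 2² = 145, 149 − 3² = 140, 149 − 4² = 133, 149 − 5² = 124, 149 − 6² = 113, 149 − 7² = 100 = 10² ⇒ 149 = 7² + 10².
  Combine using the Brahmagupta–Fibonacci identity (a² + b²)(c² + d²) = (ac − bd)² + (ad + bc)² = (ac + bd)² + (ad − bc)²:
  109 · 149 = 16241: from (3² + 10²)(7² + 10²), take (3·7 − 10·10, 3·10 + 10·7) = (21 − 100, 30 + 70) = (-79, 100); dropping signs (only squares matter) gives (79, 100); check 79² + 100² = 6241 + 10000 = 16241 ✓.
  Scale by k = 3: (3·79, 3·100) = (237, 300).
Step 4: Order so x ≤ y and verify: 237² + 300² = 56169 + 90000 = 146169 = n. ✓

n = 146169 = 237² + 300² (one valid representation with x ≤ y).


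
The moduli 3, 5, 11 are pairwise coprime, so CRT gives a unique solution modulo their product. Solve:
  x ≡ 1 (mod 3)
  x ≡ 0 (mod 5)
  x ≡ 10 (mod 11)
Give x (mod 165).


Moduli 3, 5, 11 are pairwise coprime; by CRT there is a unique solution modulo M = 3 · 5 · 11 = 165.
Solve pairwise, accumulating the modulus:
  Start with x ≡ 1 (mod 3).
  Combine with x ≡ 0 (mod 5): since gcd(3, 5) = 1, we get a unique residue mod 15.
    Write x = 1 + 3·t and substitute into x ≡ 0 (mod 5): 3·t ≡ 0 − 1 = -1 (mod 5).
    Reduce coefficients mod 5: 3·t ≡ 4 (mod 5).
    The inverse of 3 mod 5 is 2 (since 3·2 = 6 = 1·5 + 1), so t ≡ 2·4 = 8 ≡ 3 (mod 5).
    Then x = 1 + 3·3 = 10, valid modulo lcm(3, 5) = 15: x ≡ 10 (mod 15).
  Combine with x ≡ 10 (mod 11): since gcd(15, 11) = 1, we get a unique residue mod 165.
    Write x = 10 + 15·t and substitute into x ≡ 10 (mod 11): 15·t ≡ 10 − 10 = 0 (mod 11).
    Reduce coefficients mod 11: 4·t ≡ 0 (mod 11).
    The inverse of 4 mod 11 is 3 (since 4·3 = 12 = 1·11 + 1), so t ≡ 3·0 = 0 ≡ 0 (mod 11).
    Then x = 10 + 15·0 = 10, valid modulo lcm(15, 11) = 165: x ≡ 10 (mod 165).
Verify: 10 mod 3 = 1 ✓, 10 mod 5 = 0 ✓, 10 mod 11 = 10 ✓.

x ≡ 10 (mod 165).


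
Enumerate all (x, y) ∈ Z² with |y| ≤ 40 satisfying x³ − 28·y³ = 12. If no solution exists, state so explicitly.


The equation is x³ - 28y³ = 12. For fixed y, x³ = 28·y³ + 12, so a solution requires the RHS to be a perfect cube.
Strategy: iterate y from -40 to 40, compute RHS = 28·y³ + 12, and check whether it is a (positive or negative) perfect cube.
Check small values of y:
  y = 0: RHS = 12 is not a perfect cube.
  y = 1: RHS = 40 is not a perfect cube.
  y = -1: RHS = -16 is not a perfect cube.
  y = 2: RHS = 236 is not a perfect cube.
  y = -2: RHS = -212 is not a perfect cube.
  y = 3: RHS = 768 is not a perfect cube.
  y = -3: RHS = -744 is not a perfect cube.
Continuing the search up to |y| = 40 finds no solutions either.
No (x, y) in the scanned range satisfies the equation.

No integer solutions with |y| ≤ 40.


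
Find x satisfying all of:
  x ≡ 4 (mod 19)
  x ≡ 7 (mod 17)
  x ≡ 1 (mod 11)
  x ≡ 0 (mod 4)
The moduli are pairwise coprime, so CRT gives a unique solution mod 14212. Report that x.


Product of moduli M = 19 · 17 · 11 · 4 = 14212.
Merge one congruence at a time:
  Start: x ≡ 4 (mod 19).
  Combine with x ≡ 7 (mod 17); new modulus lcm = 323.
    Write x = 4 + 19·t and substitute into x ≡ 7 (mod 17): 19·t ≡ 7 − 4 = 3 (mod 17).
    Reduce coefficients mod 17: 2·t ≡ 3 (mod 17).
    The inverse of 2 mod 17 is 9 (since 2·9 = 18 = 1·17 + 1), so t ≡ 9·3 = 27 ≡ 10 (mod 17).
    Then x = 4 + 19·10 = 194, valid modulo lcm(19, 17) = 323: x ≡ 194 (mod 323).
  Combine with x ≡ 1 (mod 11); new modulus lcm = 3553.
    Write x = 194 + 323·t and substitute into x ≡ 1 (mod 11): 323·t ≡ 1 − 194 = -193 (mod 11).
    Reduce coefficients mod 11: 4·t ≡ 5 (mod 11).
    The inverse of 4 mod 11 is 3 (since 4·3 = 12 = 1·11 + 1), so t ≡ 3·5 = 15 ≡ 4 (mod 11).
    Then x = 194 + 323·4 = 1486, valid modulo lcm(323, 11) = 3553: x ≡ 1486 (mod 3553).
  Combine with x ≡ 0 (mod 4); new modulus lcm = 14212.
    Write x = 1486 + 3553·t and substitute into x ≡ 0 (mod 4): 3553·t ≡ 0 − 1486 = -1486 (mod 4).
    Reduce coefficients mod 4: 1·t ≡ 2 (mod 4).
    So t ≡ 2 (mod 4).
    Then x = 1486 + 3553·2 = 8592, valid modulo lcm(3553, 4) = 14212: x ≡ 8592 (mod 14212).
Verify against each original: 8592 mod 19 = 4, 8592 mod 17 = 7, 8592 mod 11 = 1, 8592 mod 4 = 0.

x ≡ 8592 (mod 14212).


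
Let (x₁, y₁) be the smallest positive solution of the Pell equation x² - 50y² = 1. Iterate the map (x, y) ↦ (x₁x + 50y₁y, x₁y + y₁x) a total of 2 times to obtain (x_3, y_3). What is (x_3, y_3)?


Step 1: Find the fundamental solution (x₁, y₁) of x² - 50y² = 1.
  Expand √50 as a continued fraction. a₀ = ⌊√50⌋ = 7; iterate m_{k+1} = d_k·a_k − m_k, d_{k+1} = (50 − m_{k+1}²)/d_k, a_{k+1} = ⌊(a₀ + m_{k+1})/d_{k+1}⌋ (starting m₀ = 0, d₀ = 1), with convergents p_k = a_k·p_{k-1} + p_{k-2}, q_k = a_k·q_{k-1} + q_{k-2} (p₋₁ = 1, q₋₁ = 0):
  k = 0: a₀ = 7; p₀/q₀ = 7/1; p₀² − 50·q₀² = 49 − 50 = -1.
  k = 1: m = 7, d = 1, a = ⌊(7 + 7)/1⌋ = 14; p/q = (14·7 + 1)/(14·1 + 0) = 99/14; p² − 50·q² = 9801 − 9800 = 1.
  The first convergent with p² − 50·q² = 1 gives the fundamental solution (x₁, y₁) = (99, 14).
Step 2: Apply the recurrence (x_{n+1}, y_{n+1}) = (x₁x_n + 50y₁y_n, x₁y_n + y₁x_n) repeatedly.
  From (x_1, y_1) = (99, 14): x_2 = 99·99 + 50·14·14 = 19601; y_2 = 99·14 + 14·99 = 2772.
  From (x_2, y_2) = (19601, 2772): x_3 = 99·19601 + 50·14·2772 = 3880899; y_3 = 99·2772 + 14·19601 = 548842.
Step 3: Verify x_3² - 50·y_3² = 15061377048201 - 15061377048200 = 1 (should be 1). ✓

(x_1, y_1) = (99, 14); (x_3, y_3) = (3880899, 548842).


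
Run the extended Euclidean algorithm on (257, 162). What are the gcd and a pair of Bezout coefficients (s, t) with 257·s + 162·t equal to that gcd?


Euclidean algorithm on (257, 162) — divide until remainder is 0:
  257 = 1 · 162 + 95
  162 = 1 · 95 + 67
  95 = 1 · 67 + 28
  67 = 2 · 28 + 11
  28 = 2 · 11 + 6
  11 = 1 · 6 + 5
  6 = 1 · 5 + 1
  5 = 5 · 1 + 0
gcd(257, 162) = 1.
Track Bezout coefficients alongside the remainders: start with r₀ = 257 = a·1 + b·0 (s = 1, t = 0) and r₁ = 162 = a·0 + b·1 (s = 0, t = 1); each new remainder r_{k+1} = r_{k-1} − q_k·r_k inherits s_{k+1} = s_{k-1} − q_k·s_k, t_{k+1} = t_{k-1} − q_k·t_k, so r_k = a·s_k + b·t_k at every step:
  q = 1: r = 95, s = 1 − 1·0 = 1, t = 0 − 1·1 = -1  (check: 257·1 + 162·(-1) = 95)
  q = 1: r = 67, s = 0 − 1·1 = -1, t = 1 − 1·(-1) = 2  (check: 257·(-1) + 162·2 = 67)
  q = 1: r = 28, s = 1 − 1·(-1) = 2, t = -1 − 1·2 = -3  (check: 257·2 + 162·(-3) = 28)
  q = 2: r = 11, s = -1 − 2·2 = -5, t = 2 − 2·(-3) = 8  (check: 257·(-5) + 162·8 = 11)
  q = 2: r = 6, s = 2 − 2·(-5) = 12, t = -3 − 2·8 = -19  (check: 257·12 + 162·(-19) = 6)
  q = 1: r = 5, s = -5 − 1·12 = -17, t = 8 − 1·(-19) = 27  (check: 257·(-17) + 162·27 = 5)
  q = 1: r = 1, s = 12 − 1·(-17) = 29, t = -19 − 1·27 = -46  (check: 257·29 + 162·(-46) = 1)
The row with r = 1 (the gcd) gives the Bezout coefficients s = 29, t = -46.
Result: 257 · (29) + 162 · (-46) = 1.

gcd(257, 162) = 1; s = 29, t = -46 (check: 257·29 + 162·(-46) = 1).


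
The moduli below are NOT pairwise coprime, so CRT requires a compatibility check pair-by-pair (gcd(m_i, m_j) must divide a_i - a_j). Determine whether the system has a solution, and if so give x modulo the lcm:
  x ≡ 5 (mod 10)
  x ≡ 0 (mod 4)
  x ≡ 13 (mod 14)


Moduli 10, 4, 14 are not pairwise coprime, so CRT works modulo lcm(m_i) when all pairwise compatibility conditions hold.
Pairwise compatibility: gcd(m_i, m_j) must divide a_i - a_j for every pair.
Merge one congruence at a time:
  Start: x ≡ 5 (mod 10).
  Combine with x ≡ 0 (mod 4): gcd(10, 4) = 2, and 0 - 5 = -5 is NOT divisible by 2.
    ⇒ system is inconsistent (no integer solution).

No solution (the system is inconsistent).


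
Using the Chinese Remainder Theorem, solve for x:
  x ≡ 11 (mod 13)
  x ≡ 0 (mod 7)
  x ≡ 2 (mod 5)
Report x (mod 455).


Moduli 13, 7, 5 are pairwise coprime; by CRT there is a unique solution modulo M = 13 · 7 · 5 = 455.
Solve pairwise, accumulating the modulus:
  Start with x ≡ 11 (mod 13).
  Combine with x ≡ 0 (mod 7): since gcd(13, 7) = 1, we get a unique residue mod 91.
    Write x = 11 + 13·t and substitute into x ≡ 0 (mod 7): 13·t ≡ 0 − 11 = -11 (mod 7).
    Reduce coefficients mod 7: 6·t ≡ 3 (mod 7).
    The inverse of 6 mod 7 is 6 (since 6·6 = 36 = 5·7 + 1), so t ≡ 6·3 = 18 ≡ 4 (mod 7).
    Then x = 11 + 13·4 = 63, valid modulo lcm(13, 7) = 91: x ≡ 63 (mod 91).
  Combine with x ≡ 2 (mod 5): since gcd(91, 5) = 1, we get a unique residue mod 455.
    Write x = 63 + 91·t and substitute into x ≡ 2 (mod 5): 91·t ≡ 2 − 63 = -61 (mod 5).
    Reduce coefficients mod 5: 1·t ≡ 4 (mod 5).
    So t ≡ 4 (mod 5).
    Then x = 63 + 91·4 = 427, valid modulo lcm(91, 5) = 455: x ≡ 427 (mod 455).
Verify: 427 mod 13 = 11 ✓, 427 mod 7 = 0 ✓, 427 mod 5 = 2 ✓.

x ≡ 427 (mod 455).


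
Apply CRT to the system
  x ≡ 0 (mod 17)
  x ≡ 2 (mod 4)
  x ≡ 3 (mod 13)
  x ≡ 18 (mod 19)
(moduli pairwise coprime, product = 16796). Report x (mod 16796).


Product of moduli M = 17 · 4 · 13 · 19 = 16796.
Merge one congruence at a time:
  Start: x ≡ 0 (mod 17).
  Combine with x ≡ 2 (mod 4); new modulus lcm = 68.
    Write x = 0 + 17·t and substitute into x ≡ 2 (mod 4): 17·t ≡ 2 − 0 = 2 (mod 4).
    Reduce coefficients mod 4: 1·t ≡ 2 (mod 4).
    So t ≡ 2 (mod 4).
    Then x = 0 + 17·2 = 34, valid modulo lcm(17, 4) = 68: x ≡ 34 (mod 68).
  Combine with x ≡ 3 (mod 13); new modulus lcm = 884.
    Write x = 34 + 68·t and substitute into x ≡ 3 (mod 13): 68·t ≡ 3 − 34 = -31 (mod 13).
    Reduce coefficients mod 13: 3·t ≡ 8 (mod 13).
    The inverse of 3 mod 13 is 9 (since 3·9 = 27 = 2·13 + 1), so t ≡ 9·8 = 72 ≡ 7 (mod 13).
    Then x = 34 + 68·7 = 510, valid modulo lcm(68, 13) = 884: x ≡ 510 (mod 884).
  Combine with x ≡ 18 (mod 19); new modulus lcm = 16796.
    Write x = 510 + 884·t and substitute into x ≡ 18 (mod 19): 884·t ≡ 18 − 510 = -492 (mod 19).
    Reduce coefficients mod 19: 10·t ≡ 2 (mod 19).
    The inverse of 10 mod 19 is 2 (since 10·2 = 20 = 1·19 + 1), so t ≡ 2·2 = 4 ≡ 4 (mod 19).
    Then x = 510 + 884·4 = 4046, valid modulo lcm(884, 19) = 16796: x ≡ 4046 (mod 16796).
Verify against each original: 4046 mod 17 = 0, 4046 mod 4 = 2, 4046 mod 13 = 3, 4046 mod 19 = 18.

x ≡ 4046 (mod 16796).


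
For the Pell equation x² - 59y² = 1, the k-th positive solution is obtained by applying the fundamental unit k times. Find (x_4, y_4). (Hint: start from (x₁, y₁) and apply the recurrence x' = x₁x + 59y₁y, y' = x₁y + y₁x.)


Step 1: Find the fundamental solution (x₁, y₁) of x² - 59y² = 1.
  Expand √59 as a continued fraction. a₀ = ⌊√59⌋ = 7; iterate m_{k+1} = d_k·a_k − m_k, d_{k+1} = (59 − m_{k+1}²)/d_k, a_{k+1} = ⌊(a₀ + m_{k+1})/d_{k+1}⌋ (starting m₀ = 0, d₀ = 1), with convergents p_k = a_k·p_{k-1} + p_{k-2}, q_k = a_k·q_{k-1} + q_{k-2} (p₋₁ = 1, q₋₁ = 0):
  k = 0: a₀ = 7; p₀/q₀ = 7/1; p₀² − 59·q₀² = 49 − 59 = -10.
  k = 1: m = 7, d = 10, a = ⌊(7 + 7)/10⌋ = 1; p/q = (1·7 + 1)/(1·1 + 0) = 8/1; p² − 59·q² = 64 − 59 = 5.
  k = 2: m = 3, d = 5, a = ⌊(7 + 3)/5⌋ = 2; p/q = (2·8 + 7)/(2·1 + 1) = 23/3; p² − 59·q² = 529 − 531 = -2.
  k = 3: m = 7, d = 2, a = ⌊(7 + 7)/2⌋ = 7; p/q = (7·23 + 8)/(7·3 + 1) = 169/22; p² − 59·q² = 28561 − 28556 = 5.
  k = 4: m = 7, d = 5, a = ⌊(7 + 7)/5⌋ = 2; p/q = (2·169 + 23)/(2·22 + 3) = 361/47; p² − 59·q² = 130321 − 130331 = -10.
  k = 5: m = 3, d = 10, a = ⌊(7 + 3)/10⌋ = 1; p/q = (1·361 + 169)/(1·47 + 22) = 530/69; p² − 59·q² = 280900 − 280899 = 1.
  The first convergent with p² − 59·q² = 1 gives the fundamental solution (x₁, y₁) = (530, 69).
Step 2: Apply the recurrence (x_{n+1}, y_{n+1}) = (x₁x_n + 59y₁y_n, x₁y_n + y₁x_n) repeatedly.
  From (x_1, y_1) = (530, 69): x_2 = 530·530 + 59·69·69 = 561799; y_2 = 530·69 + 69·530 = 73140.
  From (x_2, y_2) = (561799, 73140): x_3 = 530·561799 + 59·69·73140 = 595506410; y_3 = 530·73140 + 69·561799 = 77528331.
  From (x_3, y_3) = (595506410, 77528331): x_4 = 530·595506410 + 59·69·77528331 = 631236232801; y_4 = 530·77528331 + 69·595506410 = 82179957720.
Step 3: Verify x_4² - 59·y_4² = 398459181600798268305601 - 398459181600798268305600 = 1 (should be 1). ✓

(x_1, y_1) = (530, 69); (x_4, y_4) = (631236232801, 82179957720).


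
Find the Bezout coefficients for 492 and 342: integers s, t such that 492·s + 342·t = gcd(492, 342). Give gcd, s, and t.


Euclidean algorithm on (492, 342) — divide until remainder is 0:
  492 = 1 · 342 + 150
  342 = 2 · 150 + 42
  150 = 3 · 42 + 24
  42 = 1 · 24 + 18
  24 = 1 · 18 + 6
  18 = 3 · 6 + 0
gcd(492, 342) = 6.
Track Bezout coefficients alongside the remainders: start with r₀ = 492 = a·1 + b·0 (s = 1, t = 0) and r₁ = 342 = a·0 + b·1 (s = 0, t = 1); each new remainder r_{k+1} = r_{k-1} − q_k·r_k inherits s_{k+1} = s_{k-1} − q_k·s_k, t_{k+1} = t_{k-1} − q_k·t_k, so r_k = a·s_k + b·t_k at every step:
  q = 1: r = 150, s = 1 − 1·0 = 1, t = 0 − 1·1 = -1  (check: 492·1 + 342·(-1) = 150)
  q = 2: r = 42, s = 0 − 2·1 = -2, t = 1 − 2·(-1) = 3  (check: 492·(-2) + 342·3 = 42)
  q = 3: r = 24, s = 1 − 3·(-2) = 7, t = -1 − 3·3 = -10  (check: 492·7 + 342·(-10) = 24)
  q = 1: r = 18, s = -2 − 1·7 = -9, t = 3 − 1·(-10) = 13  (check: 492·(-9) + 342·13 = 18)
  q = 1: r = 6, s = 7 − 1·(-9) = 16, t = -10 − 1·13 = -23  (check: 492·16 + 342·(-23) = 6)
The row with r = 6 (the gcd) gives the Bezout coefficients s = 16, t = -23.
Result: 492 · (16) + 342 · (-23) = 6.

gcd(492, 342) = 6; s = 16, t = -23 (check: 492·16 + 342·(-23) = 6).


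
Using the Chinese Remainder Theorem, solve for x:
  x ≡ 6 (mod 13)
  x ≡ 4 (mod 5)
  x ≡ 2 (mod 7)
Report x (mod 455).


Moduli 13, 5, 7 are pairwise coprime; by CRT there is a unique solution modulo M = 13 · 5 · 7 = 455.
Solve pairwise, accumulating the modulus:
  Start with x ≡ 6 (mod 13).
  Combine with x ≡ 4 (mod 5): since gcd(13, 5) = 1, we get a unique residue mod 65.
    Write x = 6 + 13·t and substitute into x ≡ 4 (mod 5): 13·t ≡ 4 − 6 = -2 (mod 5).
    Reduce coefficients mod 5: 3·t ≡ 3 (mod 5).
    The inverse of 3 mod 5 is 2 (since 3·2 = 6 = 1·5 + 1), so t ≡ 2·3 = 6 ≡ 1 (mod 5).
    Then x = 6 + 13·1 = 19, valid modulo lcm(13, 5) = 65: x ≡ 19 (mod 65).
  Combine with x ≡ 2 (mod 7): since gcd(65, 7) = 1, we get a unique residue mod 455.
    Write x = 19 + 65·t and substitute into x ≡ 2 (mod 7): 65·t ≡ 2 − 19 = -17 (mod 7).
    Reduce coefficients mod 7: 2·t ≡ 4 (mod 7).
    The inverse of 2 mod 7 is 4 (since 2·4 = 8 = 1·7 + 1), so t ≡ 4·4 = 16 ≡ 2 (mod 7).
    Then x = 19 + 65·2 = 149, valid modulo lcm(65, 7) = 455: x ≡ 149 (mod 455).
Verify: 149 mod 13 = 6 ✓, 149 mod 5 = 4 ✓, 149 mod 7 = 2 ✓.

x ≡ 149 (mod 455).


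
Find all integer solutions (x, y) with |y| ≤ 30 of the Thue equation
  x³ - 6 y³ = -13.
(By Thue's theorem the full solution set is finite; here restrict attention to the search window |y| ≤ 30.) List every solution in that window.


The equation is x³ - 6y³ = -13. For fixed y, x³ = 6·y³ − 13, so a solution requires the RHS to be a perfect cube.
Strategy: iterate y from -30 to 30, compute RHS = 6·y³ − 13, and check whether it is a (positive or negative) perfect cube.
Check small values of y:
  y = 0: RHS = -13 is not a perfect cube.
  y = 1: RHS = -7 is not a perfect cube.
  y = -1: RHS = -19 is not a perfect cube.
  y = 2: RHS = 35 is not a perfect cube.
  y = -2: RHS = -61 is not a perfect cube.
  y = 3: RHS = 149 is not a perfect cube.
  y = -3: RHS = -175 is not a perfect cube.
Continuing the search up to |y| = 30 finds no solutions either.
No (x, y) in the scanned range satisfies the equation.

No integer solutions with |y| ≤ 30.


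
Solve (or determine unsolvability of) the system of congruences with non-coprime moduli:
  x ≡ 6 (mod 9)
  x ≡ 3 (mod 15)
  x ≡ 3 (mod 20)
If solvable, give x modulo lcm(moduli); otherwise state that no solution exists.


Moduli 9, 15, 20 are not pairwise coprime, so CRT works modulo lcm(m_i) when all pairwise compatibility conditions hold.
Pairwise compatibility: gcd(m_i, m_j) must divide a_i - a_j for every pair.
Merge one congruence at a time:
  Start: x ≡ 6 (mod 9).
  Combine with x ≡ 3 (mod 15): gcd(9, 15) = 3; 3 - 6 = -3, which IS divisible by 3, so compatible.
    Write x = 6 + 9·t and substitute into x ≡ 3 (mod 15): 9·t ≡ 3 − 6 = -3 (mod 15).
    Divide the congruence (and modulus) by g = 3: 3·t ≡ -1 (mod 5).
    Reduce coefficients mod 5: 3·t ≡ 4 (mod 5).
    The inverse of 3 mod 5 is 2 (since 3·2 = 6 = 1·5 + 1), so t ≡ 2·4 = 8 ≡ 3 (mod 5).
    Then x = 6 + 9·3 = 33, valid modulo lcm(9, 15) = 45: x ≡ 33 (mod 45).
  Combine with x ≡ 3 (mod 20): gcd(45, 20) = 5; 3 - 33 = -30, which IS divisible by 5, so compatible.
    Write x = 33 + 45·t and substitute into x ≡ 3 (mod 20): 45·t ≡ 3 − 33 = -30 (mod 20).
    Divide the congruence (and modulus) by g = 5: 9·t ≡ -6 (mod 4).
    Reduce coefficients mod 4: 1·t ≡ 2 (mod 4).
    So t ≡ 2 (mod 4).
    Then x = 33 + 45·2 = 123, valid modulo lcm(45, 20) = 180: x ≡ 123 (mod 180).
Verify: 123 mod 9 = 6, 123 mod 15 = 3, 123 mod 20 = 3.

x ≡ 123 (mod 180).


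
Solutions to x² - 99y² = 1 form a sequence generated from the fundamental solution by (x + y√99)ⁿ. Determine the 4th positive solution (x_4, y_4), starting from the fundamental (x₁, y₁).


Step 1: Find the fundamental solution (x₁, y₁) of x² - 99y² = 1.
  Expand √99 as a continued fraction. a₀ = ⌊√99⌋ = 9; iterate m_{k+1} = d_k·a_k − m_k, d_{k+1} = (99 − m_{k+1}²)/d_k, a_{k+1} = ⌊(a₀ + m_{k+1})/d_{k+1}⌋ (starting m₀ = 0, d₀ = 1), with convergents p_k = a_k·p_{k-1} + p_{k-2}, q_k = a_k·q_{k-1} + q_{k-2} (p₋₁ = 1, q₋₁ = 0):
  k = 0: a₀ = 9; p₀/q₀ = 9/1; p₀² − 99·q₀² = 81 − 99 = -18.
  k = 1: m = 9, d = 18, a = ⌊(9 + 9)/18⌋ = 1; p/q = (1·9 + 1)/(1·1 + 0) = 10/1; p² − 99·q² = 100 − 99 = 1.
  The first convergent with p² − 99·q² = 1 gives the fundamental solution (x₁, y₁) = (10, 1).
Step 2: Apply the recurrence (x_{n+1}, y_{n+1}) = (x₁x_n + 99y₁y_n, x₁y_n + y₁x_n) repeatedly.
  From (x_1, y_1) = (10, 1): x_2 = 10·10 + 99·1·1 = 199; y_2 = 10·1 + 1·10 = 20.
  From (x_2, y_2) = (199, 20): x_3 = 10·199 + 99·1·20 = 3970; y_3 = 10·20 + 1·199 = 399.
  From (x_3, y_3) = (3970, 399): x_4 = 10·3970 + 99·1·399 = 79201; y_4 = 10·399 + 1·3970 = 7960.
Step 3: Verify x_4² - 99·y_4² = 6272798401 - 6272798400 = 1 (should be 1). ✓

(x_1, y_1) = (10, 1); (x_4, y_4) = (79201, 7960).


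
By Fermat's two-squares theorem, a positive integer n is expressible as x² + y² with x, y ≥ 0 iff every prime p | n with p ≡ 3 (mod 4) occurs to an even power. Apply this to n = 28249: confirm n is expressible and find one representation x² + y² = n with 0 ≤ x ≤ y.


Step 1: Factor n = 28249 = 13 · 41 · 53.
Step 2: Check the mod-4 condition on each prime factor: 13 ≡ 1 (mod 4), exponent 1; 41 ≡ 1 (mod 4), exponent 1; 53 ≡ 1 (mod 4), exponent 1.
All primes ≡ 3 (mod 4) appear to even exponent (or don't appear), so by the two-squares theorem n IS expressible as a sum of two squares.
Step 3: Build a representation. Here n = 13 · 41 · 53 is a product of primes ≡ 1 (mod 4). Each prime p ≡ 1 (mod 4) is itself a sum of two squares; find a² by testing p − a² for a perfect square:
  13: 13 − 1² = 12, 13 − 2² = 9 = 3² ⇒ 13 = 2² + 3².
  41: 41 − 1² = 40, 41 − 2² = 37, 41 − 3² = 32, 41 − 4² = 25 = 5² ⇒ 41 = 4² + 5².
  53: 53 − 1² = 52, 53 − 2² = 49 = 7² ⇒ 53 = 2² + 7².
  Combine using the Brahmagupta–Fibonacci identity (a² + b²)(c² + d²) = (ac − bd)² + (ad + bc)² = (ac + bd)² + (ad − bc)²:
  13 · 41 = 533: from (2² + 3²)(4² + 5²), take (2·4 − 3·5, 2·5 + 3·4) = (8 − 15, 10 + 12) = (-7, 22); dropping signs (only squares matter) gives (7, 22); check 7² + 22² = 49 + 484 = 533 ✓.
  533 · 53 = 28249: from (7² + 22²)(2² + 7²), take (7·2 − 22·7, 7·7 + 22·2) = (14 − 154, 49 + 44) = (-140, 93); dropping signs (only squares matter) gives (140, 93); check 140² + 93² = 19600 + 8649 = 28249 ✓.
Step 4: Order so x ≤ y and verify: 93² + 140² = 8649 + 19600 = 28249 = n. ✓

n = 28249 = 93² + 140² (one valid representation with x ≤ y).


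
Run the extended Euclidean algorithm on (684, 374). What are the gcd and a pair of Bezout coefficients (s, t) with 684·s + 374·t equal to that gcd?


Euclidean algorithm on (684, 374) — divide until remainder is 0:
  684 = 1 · 374 + 310
  374 = 1 · 310 + 64
  310 = 4 · 64 + 54
  64 = 1 · 54 + 10
  54 = 5 · 10 + 4
  10 = 2 · 4 + 2
  4 = 2 · 2 + 0
gcd(684, 374) = 2.
Track Bezout coefficients alongside the remainders: start with r₀ = 684 = a·1 + b·0 (s = 1, t = 0) and r₁ = 374 = a·0 + b·1 (s = 0, t = 1); each new remainder r_{k+1} = r_{k-1} − q_k·r_k inherits s_{k+1} = s_{k-1} − q_k·s_k, t_{k+1} = t_{k-1} − q_k·t_k, so r_k = a·s_k + b·t_k at every step:
  q = 1: r = 310, s = 1 − 1·0 = 1, t = 0 − 1·1 = -1  (check: 684·1 + 374·(-1) = 310)
  q = 1: r = 64, s = 0 − 1·1 = -1, t = 1 − 1·(-1) = 2  (check: 684·(-1) + 374·2 = 64)
  q = 4: r = 54, s = 1 − 4·(-1) = 5, t = -1 − 4·2 = -9  (check: 684·5 + 374·(-9) = 54)
  q = 1: r = 10, s = -1 − 1·5 = -6, t = 2 − 1·(-9) = 11  (check: 684·(-6) + 374·11 = 10)
  q = 5: r = 4, s = 5 − 5·(-6) = 35, t = -9 − 5·11 = -64  (check: 684·35 + 374·(-64) = 4)
  q = 2: r = 2, s = -6 − 2·35 = -76, t = 11 − 2·(-64) = 139  (check: 684·(-76) + 374·139 = 2)
The row with r = 2 (the gcd) gives the Bezout coefficients s = -76, t = 139.
Result: 684 · (-76) + 374 · (139) = 2.

gcd(684, 374) = 2; s = -76, t = 139 (check: 684·(-76) + 374·139 = 2).
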